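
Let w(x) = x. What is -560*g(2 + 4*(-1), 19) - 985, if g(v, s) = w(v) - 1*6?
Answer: 3495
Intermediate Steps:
g(v, s) = -6 + v (g(v, s) = v - 1*6 = v - 6 = -6 + v)
-560*g(2 + 4*(-1), 19) - 985 = -560*(-6 + (2 + 4*(-1))) - 985 = -560*(-6 + (2 - 4)) - 985 = -560*(-6 - 2) - 985 = -560*(-8) - 985 = 4480 - 985 = 3495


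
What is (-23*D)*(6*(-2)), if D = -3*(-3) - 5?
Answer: 1104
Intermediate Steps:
D = 4 (D = 9 - 5 = 4)
(-23*D)*(6*(-2)) = (-23*4)*(6*(-2)) = -92*(-12) = 1104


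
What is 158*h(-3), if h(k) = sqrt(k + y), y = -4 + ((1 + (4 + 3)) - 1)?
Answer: 0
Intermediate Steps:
y = 3 (y = -4 + ((1 + 7) - 1) = -4 + (8 - 1) = -4 + 7 = 3)
h(k) = sqrt(3 + k) (h(k) = sqrt(k + 3) = sqrt(3 + k))
158*h(-3) = 158*sqrt(3 - 3) = 158*sqrt(0) = 158*0 = 0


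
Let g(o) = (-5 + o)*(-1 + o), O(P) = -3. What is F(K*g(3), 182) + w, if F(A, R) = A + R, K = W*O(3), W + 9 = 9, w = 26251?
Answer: 26433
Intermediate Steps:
W = 0 (W = -9 + 9 = 0)
g(o) = (-1 + o)*(-5 + o)
K = 0 (K = 0*(-3) = 0)
F(K*g(3), 182) + w = (0*(5 + 3² - 6*3) + 182) + 26251 = (0*(5 + 9 - 18) + 182) + 26251 = (0*(-4) + 182) + 26251 = (0 + 182) + 26251 = 182 + 26251 = 26433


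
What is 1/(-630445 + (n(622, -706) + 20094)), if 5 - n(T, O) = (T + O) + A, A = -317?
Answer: -1/609945 ≈ -1.6395e-6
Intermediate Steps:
n(T, O) = 322 - O - T (n(T, O) = 5 - ((T + O) - 317) = 5 - ((O + T) - 317) = 5 - (-317 + O + T) = 5 + (317 - O - T) = 322 - O - T)
1/(-630445 + (n(622, -706) + 20094)) = 1/(-630445 + ((322 - 1*(-706) - 1*622) + 20094)) = 1/(-630445 + ((322 + 706 - 622) + 20094)) = 1/(-630445 + (406 + 20094)) = 1/(-630445 + 20500) = 1/(-609945) = -1/609945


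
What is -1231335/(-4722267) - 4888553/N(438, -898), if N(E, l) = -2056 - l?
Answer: 7695492798527/1822795062 ≈ 4221.8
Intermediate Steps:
-1231335/(-4722267) - 4888553/N(438, -898) = -1231335/(-4722267) - 4888553/(-2056 - 1*(-898)) = -1231335*(-1/4722267) - 4888553/(-2056 + 898) = 410445/1574089 - 4888553/(-1158) = 410445/1574089 - 4888553*(-1/1158) = 410445/1574089 + 4888553/1158 = 7695492798527/1822795062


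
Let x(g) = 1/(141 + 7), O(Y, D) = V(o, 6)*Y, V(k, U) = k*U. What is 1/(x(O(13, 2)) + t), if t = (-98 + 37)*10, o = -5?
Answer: -148/90279 ≈ -0.0016394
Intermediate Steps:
V(k, U) = U*k
O(Y, D) = -30*Y (O(Y, D) = (6*(-5))*Y = -30*Y)
x(g) = 1/148
t = -610 (t = -61*10 = -610)
1/(x(O(13, 2)) + t) = 1/(1/148 - 610) = 1/(-90279/148) = -148/90279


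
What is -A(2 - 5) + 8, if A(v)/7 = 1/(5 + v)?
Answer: 9/2 ≈ 4.5000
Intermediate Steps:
A(v) = 7/(5 + v)
-A(2 - 5) + 8 = -7/(5 + (2 - 5)) + 8 = -7/(5 - 3) + 8 = -7/2 + 8 = 9/2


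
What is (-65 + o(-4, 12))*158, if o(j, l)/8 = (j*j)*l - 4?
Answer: 227362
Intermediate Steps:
o(j, l) = -32 + 8*l*j² (o(j, l) = 8*((j*j)*l - 4) = 8*(j²*l - 4) = 8*(l*j² - 4) = 8*(-4 + l*j²) = -32 + 8*l*j²)
(-65 + o(-4, 12))*158 = (-65 + (-32 + 8*12*(-4)²))*158 = (-65 + (-32 + 8*12*16))*158 = (-65 + (-32 + 1536))*158 = (-65 + 1504)*158 = 1439*158 = 227362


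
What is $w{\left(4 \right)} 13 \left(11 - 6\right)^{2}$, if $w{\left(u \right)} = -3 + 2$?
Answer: $-325$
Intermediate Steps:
$w{\left(u \right)} = -1$
$w{\left(4 \right)} 13 \left(11 - 6\right)^{2} = \left(-1\right) 13 \left(11 - 6\right)^{2} = - 13 \cdot 5^{2} = \left(-13\right) 25 = -325$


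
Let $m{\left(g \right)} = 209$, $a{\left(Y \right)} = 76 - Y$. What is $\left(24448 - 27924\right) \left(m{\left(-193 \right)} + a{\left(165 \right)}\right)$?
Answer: $-417120$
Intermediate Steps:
$\left(24448 - 27924\right) \left(m{\left(-193 \right)} + a{\left(165 \right)}\right) = \left(24448 - 27924\right) \left(209 + \left(76 - 165\right)\right) = - 3476 \left(209 + \left(76 - 165\right)\right) = - 3476 \left(209 - 89\right) = \left(-3476\right) 120 = -417120$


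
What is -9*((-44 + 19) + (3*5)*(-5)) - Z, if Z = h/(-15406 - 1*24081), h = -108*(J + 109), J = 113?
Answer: 35514324/39487 ≈ 899.39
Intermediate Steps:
h = -23976 (h = -108*(113 + 109) = -108*222 = -23976)
Z = 23976/39487 (Z = -23976/(-15406 - 1*24081) = -23976/(-15406 - 24081) = -23976/(-39487) = -23976*(-1/39487) = 23976/39487 ≈ 0.60719)
-9*((-44 + 19) + (3*5)*(-5)) - Z = -9*((-44 + 19) + (3*5)*(-5)) - 1*23976/39487 = -9*(-25 + 15*(-5)) - 23976/39487 = -9*(-25 - 75) - 23976/39487 = -9*(-100) - 23976/39487 = 900 - 23976/39487 = 35514324/39487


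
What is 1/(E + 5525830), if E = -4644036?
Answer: 1/881794 ≈ 1.1341e-6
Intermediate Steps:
1/(E + 5525830) = 1/(-4644036 + 5525830) = 1/881794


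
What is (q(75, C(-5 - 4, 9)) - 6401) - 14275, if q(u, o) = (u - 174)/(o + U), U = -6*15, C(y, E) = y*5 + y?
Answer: -330805/16 ≈ -20675.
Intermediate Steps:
C(y, E) = 6*y (C(y, E) = 5*y + y = 6*y)
U = -90
q(u, o) = (-174 + u)/(-90 + o) (q(u, o) = (u - 174)/(o - 90) = (-174 + u)/(-90 + o))
(q(75, C(-5 - 4, 9)) - 6401) - 14275 = ((-174 + 75)/(-90 + 6*(-5 - 4)) - 6401) - 14275 = (-99/(-90 + 6*(-9)) - 6401) - 14275 = (-99/(-90 - 54) - 6401) - 14275 = (-99/(-144) - 6401) - 14275 = (-1/144*(-99) - 6401) - 14275 = (11/16 - 6401) - 14275 = -102405/16 - 14275 = -330805/16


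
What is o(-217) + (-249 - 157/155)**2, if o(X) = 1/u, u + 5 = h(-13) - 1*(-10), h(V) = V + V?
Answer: 31536043559/504525 ≈ 62506.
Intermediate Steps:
h(V) = 2*V
u = -21 (u = -5 + (2*(-13) - 1*(-10)) = -5 + (-26 + 10) = -5 - 16 = -21)
o(X) = -1/21 (o(X) = 1/(-21) = -1/21)
o(-217) + (-249 - 157/155)**2 = -1/21 + (-249 - 157/155)**2 = -1/21 + (-38752/155)**2 = -1/21 + 1501717504/24025 = 31536043559/504525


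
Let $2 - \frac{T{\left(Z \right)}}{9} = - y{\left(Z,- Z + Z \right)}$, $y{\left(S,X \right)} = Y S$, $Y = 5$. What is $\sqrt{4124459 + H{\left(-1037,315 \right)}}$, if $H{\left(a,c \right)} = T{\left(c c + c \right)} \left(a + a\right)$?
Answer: $i \sqrt{9285981073} \approx 96364.0 i$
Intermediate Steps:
$y{\left(S,X \right)} = 5 S$
$T{\left(Z \right)} = 18 + 45 Z$ ($T{\left(Z \right)} = 18 - 9 \left(- 5 Z\right) = 18 + 45 Z$)
$H{\left(a,c \right)} = 2 a \left(18 + 45 c + 45 c^{2}\right)$ ($H{\left(a,c \right)} = \left(18 + 45 \left(c c + c\right)\right) \left(a + a\right) = \left(18 + 45 \left(c^{2} + c\right)\right) 2 a = \left(18 + 45 \left(c + c^{2}\right)\right) 2 a = \left(18 + \left(45 c + 45 c^{2}\right)\right) 2 a = \left(18 + 45 c + 45 c^{2}\right) 2 a = 2 a \left(18 + 45 c + 45 c^{2}\right)$)
$\sqrt{4124459 + H{\left(-1037,315 \right)}} = \sqrt{4124459 + 18 \left(-1037\right) \left(2 + 5 \cdot 315 \left(1 + 315\right)\right)} = \sqrt{4124459 + 18 \left(-1037\right) \left(2 + 5 \cdot 315 \cdot 316\right)} = \sqrt{4124459 + 18 \left(-1037\right) \left(2 + 497700\right)} = \sqrt{4124459 + 18 \left(-1037\right) 497702} = \sqrt{4124459 - 9290105532} = \sqrt{-9285981073} = i \sqrt{9285981073}$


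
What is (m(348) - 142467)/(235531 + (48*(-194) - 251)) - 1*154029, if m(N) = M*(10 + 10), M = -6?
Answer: -34805767659/225968 ≈ -1.5403e+5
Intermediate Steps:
m(N) = -120 (m(N) = -6*(10 + 10) = -6*20 = -120)
(m(348) - 142467)/(235531 + (48*(-194) - 251)) - 1*154029 = (-120 - 142467)/(235531 + (48*(-194) - 251)) - 1*154029 = -142587/(235531 + (-9312 - 251)) - 154029 = -142587/(235531 - 9563) - 154029 = -142587/225968 - 154029 = -34805767659/225968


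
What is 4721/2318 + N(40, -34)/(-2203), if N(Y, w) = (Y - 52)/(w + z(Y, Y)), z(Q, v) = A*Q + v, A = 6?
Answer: 426419519/209368714 ≈ 2.0367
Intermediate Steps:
z(Q, v) = v + 6*Q (z(Q, v) = 6*Q + v = v + 6*Q)
N(Y, w) = (-52 + Y)/(w + 7*Y) (N(Y, w) = (Y - 52)/(w + (Y + 6*Y)) = (-52 + Y)/(w + 7*Y))
4721/2318 + N(40, -34)/(-2203) = 4721/2318 + ((-52 + 40)/(-34 + 7*40))/(-2203) = 4721*(1/2318) + (-12/(-34 + 280))*(-1/2203) = 4721/2318 + (-12/246)*(-1/2203) = 4721/2318 + ((1/246)*(-12))*(-1/2203) = 4721/2318 - 2/41*(-1/2203) = 4721/2318 + 2/90323 = 426419519/209368714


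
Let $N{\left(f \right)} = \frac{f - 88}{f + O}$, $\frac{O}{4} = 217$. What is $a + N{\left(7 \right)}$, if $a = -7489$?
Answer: $- \frac{6552956}{875} \approx -7489.1$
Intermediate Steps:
$O = 868$ ($O = 4 \cdot 217 = 868$)
$N{\left(f \right)} = \frac{-88 + f}{868 + f}$ ($N{\left(f \right)} = \frac{f - 88}{f + 868} = \frac{-88 + f}{868 + f}$)
$a + N{\left(7 \right)} = -7489 + \frac{-88 + 7}{868 + 7} = -7489 + \frac{1}{875} \left(-81\right) = -7489 - \frac{81}{875} = - \frac{6552956}{875}$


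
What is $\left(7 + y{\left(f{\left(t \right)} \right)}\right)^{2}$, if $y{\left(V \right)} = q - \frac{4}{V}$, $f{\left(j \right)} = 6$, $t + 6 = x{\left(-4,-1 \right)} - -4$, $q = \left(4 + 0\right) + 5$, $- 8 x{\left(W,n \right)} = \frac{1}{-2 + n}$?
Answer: $\frac{2116}{9} \approx 235.11$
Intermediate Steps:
$x{\left(W,n \right)} = - \frac{1}{8 \left(-2 + n\right)}$
$q = 9$ ($q = 4 + 5 = 9$)
$t = - \frac{47}{24}$ ($t = -6 - \left(-4 + \frac{1}{-16 + 8 \left(-1\right)}\right) = -6 + \left(- \frac{1}{-16 - 8} + 4\right) = -6 + \left(- \frac{1}{-24} + 4\right) = -6 + \left(\left(-1\right) \left(- \frac{1}{24}\right) + 4\right) = -6 + \left(\frac{1}{24} + 4\right) = -6 + \frac{97}{24} = - \frac{47}{24} \approx -1.9583$)
$y{\left(V \right)} = 9 - \frac{4}{V}$
$\left(7 + y{\left(f{\left(t \right)} \right)}\right)^{2} = \left(7 + \left(9 - \frac{4}{6}\right)\right)^{2} = \left(7 + \left(9 - \frac{2}{3}\right)\right)^{2} = \left(7 + \frac{25}{3}\right)^{2} = \left(\frac{46}{3}\right)^{2} = \frac{2116}{9}$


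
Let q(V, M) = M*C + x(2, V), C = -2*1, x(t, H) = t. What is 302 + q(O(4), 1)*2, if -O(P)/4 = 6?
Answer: 302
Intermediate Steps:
C = -2
O(P) = -24 (O(P) = -4*6 = -24)
q(V, M) = 2 - 2*M (q(V, M) = M*(-2) + 2 = -2*M + 2 = 2 - 2*M)
302 + q(O(4), 1)*2 = 302 + (2 - 2*1)*2 = 302 + (2 - 2)*2 = 302 + 0*2 = 302 + 0 = 302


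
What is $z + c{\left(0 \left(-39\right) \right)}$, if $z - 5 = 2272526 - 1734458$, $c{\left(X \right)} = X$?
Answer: $538073$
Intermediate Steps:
$z = 538073$ ($z = 5 + \left(2272526 - 1734458\right) = 5 + 538068 = 538073$)
$z + c{\left(0 \left(-39\right) \right)} = 538073 + 0 \left(-39\right) = 538073 + 0 = 538073$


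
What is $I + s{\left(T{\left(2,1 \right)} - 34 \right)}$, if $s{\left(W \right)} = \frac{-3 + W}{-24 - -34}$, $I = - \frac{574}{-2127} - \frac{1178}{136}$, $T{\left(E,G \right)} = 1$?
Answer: $- \frac{8672303}{723180} \approx -11.992$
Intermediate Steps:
$I = - \frac{1213771}{144636}$ ($I = \left(-574\right) \left(- \frac{1}{2127}\right) - \frac{589}{68} = \frac{574}{2127} - \frac{589}{68} = - \frac{1213771}{144636} \approx -8.3919$)
$s{\left(W \right)} = - \frac{3}{10} + \frac{W}{10}$ ($s{\left(W \right)} = \frac{-3 + W}{-24 + 34} = \frac{-3 + W}{10} = \left(-3 + W\right) \frac{1}{10} = - \frac{3}{10} + \frac{W}{10}$)
$I + s{\left(T{\left(2,1 \right)} - 34 \right)} = - \frac{1213771}{144636} + \left(- \frac{3}{10} + \frac{1 - 34}{10}\right) = - \frac{1213771}{144636} + \left(- \frac{3}{10} + \frac{1}{10} \left(-33\right)\right) = - \frac{1213771}{144636} - \frac{18}{5} = - \frac{8672303}{723180}$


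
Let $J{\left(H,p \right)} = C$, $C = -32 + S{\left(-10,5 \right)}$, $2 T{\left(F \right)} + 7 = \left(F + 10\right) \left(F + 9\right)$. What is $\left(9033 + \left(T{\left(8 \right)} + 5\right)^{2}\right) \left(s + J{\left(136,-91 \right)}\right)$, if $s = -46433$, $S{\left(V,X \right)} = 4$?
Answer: $- \frac{6114871593}{4} \approx -1.5287 \cdot 10^{9}$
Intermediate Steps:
$T{\left(F \right)} = - \frac{7}{2} + \frac{\left(9 + F\right) \left(10 + F\right)}{2}$ ($T{\left(F \right)} = - \frac{7}{2} + \frac{\left(F + 10\right) \left(F + 9\right)}{2} = - \frac{7}{2} + \frac{\left(10 + F\right) \left(9 + F\right)}{2} = - \frac{7}{2} + \frac{\left(9 + F\right) \left(10 + F\right)}{2}$)
$C = -28$ ($C = -32 + 4 = -28$)
$J{\left(H,p \right)} = -28$
$\left(9033 + \left(T{\left(8 \right)} + 5\right)^{2}\right) \left(s + J{\left(136,-91 \right)}\right) = \left(9033 + \left(\left(\frac{83}{2} + \frac{8^{2}}{2} + \frac{19}{2} \cdot 8\right) + 5\right)^{2}\right) \left(-46433 - 28\right) = \left(9033 + \left(\left(\frac{83}{2} + \frac{1}{2} \cdot 64 + 76\right) + 5\right)^{2}\right) \left(-46461\right) = \left(9033 + \left(\left(\frac{83}{2} + 32 + 76\right) + 5\right)^{2}\right) \left(-46461\right) = \left(9033 + \left(\frac{299}{2} + 5\right)^{2}\right) \left(-46461\right) = \left(9033 + \left(\frac{309}{2}\right)^{2}\right) \left(-46461\right) = \left(9033 + \frac{95481}{4}\right) \left(-46461\right) = \frac{131613}{4} \left(-46461\right) = - \frac{6114871593}{4}$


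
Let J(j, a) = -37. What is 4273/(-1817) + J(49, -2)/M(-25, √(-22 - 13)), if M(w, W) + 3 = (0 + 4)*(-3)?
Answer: 3134/27255 ≈ 0.11499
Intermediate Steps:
M(w, W) = -15 (M(w, W) = -3 + (0 + 4)*(-3) = -3 + 4*(-3) = -3 - 12 = -15)
4273/(-1817) + J(49, -2)/M(-25, √(-22 - 13)) = 4273/(-1817) - 37/(-15) = 4273*(-1/1817) - 37*(-1/15) = -4273/1817 + 37/15 = 3134/27255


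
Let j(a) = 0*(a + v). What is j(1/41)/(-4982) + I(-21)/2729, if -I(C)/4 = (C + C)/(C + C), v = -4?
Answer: -4/2729 ≈ -0.0014657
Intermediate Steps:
I(C) = -4 (I(C) = -4*(C + C)/(C + C) = -4*2*C/(2*C) = -4*2*C*1/(2*C) = -4*1 = -4)
j(a) = 0 (j(a) = 0*(a - 4) = 0*(-4 + a) = 0)
j(1/41)/(-4982) + I(-21)/2729 = 0/(-4982) - 4/2729 = 0*(-1/4982) - 4*1/2729 = 0 - 4/2729 = -4/2729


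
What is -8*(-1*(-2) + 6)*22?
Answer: -1408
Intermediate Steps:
-8*(-1*(-2) + 6)*22 = -8*(2 + 6)*22 = -8*8*22 = -64*22 = -1408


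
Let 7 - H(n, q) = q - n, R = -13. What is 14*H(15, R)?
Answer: 490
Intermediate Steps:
H(n, q) = 7 + n - q (H(n, q) = 7 - (q - n) = 7 + (n - q) = 7 + n - q)
14*H(15, R) = 14*(7 + 15 - 1*(-13)) = 14*(7 + 15 + 13) = 14*35 = 490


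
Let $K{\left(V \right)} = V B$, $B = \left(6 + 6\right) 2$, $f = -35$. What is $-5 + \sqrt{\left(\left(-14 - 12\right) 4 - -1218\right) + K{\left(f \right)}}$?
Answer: $-5 + \sqrt{274} \approx 11.553$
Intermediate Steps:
$B = 24$ ($B = 12 \cdot 2 = 24$)
$K{\left(V \right)} = 24 V$ ($K{\left(V \right)} = V 24 = 24 V$)
$-5 + \sqrt{\left(\left(-14 - 12\right) 4 - -1218\right) + K{\left(f \right)}} = -5 + \sqrt{\left(\left(-14 - 12\right) 4 - -1218\right) + 24 \left(-35\right)} = -5 + \sqrt{\left(\left(-26\right) 4 + 1218\right) - 840} = -5 + \sqrt{\left(-104 + 1218\right) - 840} = -5 + \sqrt{1114 - 840} = -5 + \sqrt{274}$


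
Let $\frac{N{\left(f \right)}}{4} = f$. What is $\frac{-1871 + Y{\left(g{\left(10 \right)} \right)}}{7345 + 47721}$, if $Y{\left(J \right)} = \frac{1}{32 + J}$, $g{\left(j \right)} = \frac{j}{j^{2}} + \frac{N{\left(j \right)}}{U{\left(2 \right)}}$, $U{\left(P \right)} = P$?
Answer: $- \frac{974781}{28689386} \approx -0.033977$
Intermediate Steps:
$N{\left(f \right)} = 4 f$
$g{\left(j \right)} = \frac{1}{j} + 2 j$ ($g{\left(j \right)} = \frac{j}{j^{2}} + \frac{4 j}{2} = \frac{j}{j^{2}} + 4 j \frac{1}{2} = \frac{1}{j} + 2 j$)
$\frac{-1871 + Y{\left(g{\left(10 \right)} \right)}}{7345 + 47721} = \frac{-1871 + \frac{1}{32 + \left(\frac{1}{10} + 2 \cdot 10\right)}}{7345 + 47721} = \frac{-1871 + \frac{1}{32 + \left(\frac{1}{10} + 20\right)}}{55066} = \left(-1871 + \frac{1}{32 + \frac{201}{10}}\right) \frac{1}{55066} = \left(-1871 + \frac{1}{\frac{521}{10}}\right) \frac{1}{55066} = \left(-1871 + \frac{10}{521}\right) \frac{1}{55066} = \left(- \frac{974781}{521}\right) \frac{1}{55066} = - \frac{974781}{28689386}$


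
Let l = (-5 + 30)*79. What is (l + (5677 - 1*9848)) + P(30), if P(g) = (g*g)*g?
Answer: 24804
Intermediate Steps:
l = 1975 (l = 25*79 = 1975)
P(g) = g³ (P(g) = g²*g = g³)
(l + (5677 - 1*9848)) + P(30) = (1975 + (5677 - 1*9848)) + 30³ = (1975 + (5677 - 9848)) + 27000 = (1975 - 4171) + 27000 = -2196 + 27000 = 24804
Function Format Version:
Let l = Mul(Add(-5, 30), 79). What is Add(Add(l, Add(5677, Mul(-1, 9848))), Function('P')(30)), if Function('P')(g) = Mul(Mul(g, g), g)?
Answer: 24804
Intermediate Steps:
l = 1975 (l = Mul(25, 79) = 1975)
Function('P')(g) = Pow(g, 3) (Function('P')(g) = Mul(Pow(g, 2), g) = Pow(g, 3))
Add(Add(l, Add(5677, Mul(-1, 9848))), Function('P')(30)) = Add(Add(1975, Add(5677, Mul(-1, 9848))), Pow(30, 3)) = Add(Add(1975, Add(5677, -9848)), 27000) = Add(Add(1975, -4171), 27000) = Add(-2196, 27000) = 24804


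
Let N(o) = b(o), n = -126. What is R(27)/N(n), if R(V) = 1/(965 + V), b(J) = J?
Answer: -1/124992 ≈ -8.0005e-6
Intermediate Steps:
N(o) = o
R(27)/N(n) = 1/((965 + 27)*(-126)) = -1/126/992 = (1/992)*(-1/126) = -1/124992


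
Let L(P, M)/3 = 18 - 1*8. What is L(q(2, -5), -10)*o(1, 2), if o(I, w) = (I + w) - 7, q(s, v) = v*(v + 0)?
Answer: -120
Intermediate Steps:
q(s, v) = v² (q(s, v) = v*v = v²)
L(P, M) = 30 (L(P, M) = 3*(18 - 1*8) = 3*(18 - 8) = 3*10 = 30)
o(I, w) = -7 + I + w
L(q(2, -5), -10)*o(1, 2) = 30*(-7 + 1 + 2) = 30*(-4) = -120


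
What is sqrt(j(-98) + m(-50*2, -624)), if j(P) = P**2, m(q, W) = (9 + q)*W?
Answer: 2*sqrt(16597) ≈ 257.66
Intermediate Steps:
m(q, W) = W*(9 + q)
sqrt(j(-98) + m(-50*2, -624)) = sqrt((-98)**2 - 624*(9 - 50*2)) = sqrt(9604 - 624*(9 - 100)) = sqrt(9604 - 624*(-91)) = sqrt(9604 + 56784) = sqrt(66388) = 2*sqrt(16597)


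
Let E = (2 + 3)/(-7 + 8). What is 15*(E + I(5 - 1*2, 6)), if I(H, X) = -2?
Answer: 45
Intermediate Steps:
E = 5 (E = 5/1 = 5*1 = 5)
15*(E + I(5 - 1*2, 6)) = 15*(5 - 2) = 15*3 = 45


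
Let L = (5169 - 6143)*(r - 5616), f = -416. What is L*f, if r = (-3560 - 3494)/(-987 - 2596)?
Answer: -8150306143616/3583 ≈ -2.2747e+9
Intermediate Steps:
r = 7054/3583 (r = -7054/(-3583) = -7054*(-1/3583) = 7054/3583 ≈ 1.9687)
L = 19592082076/3583 (L = (5169 - 6143)*(7054/3583 - 5616) = -974*(-20115074/3583) = 19592082076/3583 ≈ 5.4681e+6)
L*f = (19592082076/3583)*(-416) = -8150306143616/3583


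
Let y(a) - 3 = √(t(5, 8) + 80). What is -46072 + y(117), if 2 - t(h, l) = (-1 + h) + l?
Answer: -46069 + √70 ≈ -46061.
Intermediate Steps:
t(h, l) = 3 - h - l (t(h, l) = 2 - ((-1 + h) + l) = 2 - (-1 + h + l) = 2 + (1 - h - l) = 3 - h - l)
y(a) = 3 + √70 (y(a) = 3 + √((3 - 1*5 - 1*8) + 80) = 3 + √((3 - 5 - 8) + 80) = 3 + √(-10 + 80) = 3 + √70)
-46072 + y(117) = -46072 + (3 + √70) = -46069 + √70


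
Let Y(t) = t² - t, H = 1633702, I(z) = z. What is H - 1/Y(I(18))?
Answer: 499912811/306 ≈ 1.6337e+6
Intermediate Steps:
H - 1/Y(I(18)) = 1633702 - 1/(18*(-1 + 18)) = 1633702 - 1/(18*17) = 1633702 - 1/306 = 499912811/306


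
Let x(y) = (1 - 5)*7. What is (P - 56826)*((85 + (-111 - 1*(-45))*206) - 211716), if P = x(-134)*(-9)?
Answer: 12741992298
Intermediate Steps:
x(y) = -28 (x(y) = -4*7 = -28)
P = 252 (P = -28*(-9) = 252)
(P - 56826)*((85 + (-111 - 1*(-45))*206) - 211716) = (252 - 56826)*((85 + (-111 - 1*(-45))*206) - 211716) = -56574*((85 + (-111 + 45)*206) - 211716) = -56574*((85 - 66*206) - 211716) = -56574*((85 - 13596) - 211716) = -56574*(-13511 - 211716) = -56574*(-225227) = 12741992298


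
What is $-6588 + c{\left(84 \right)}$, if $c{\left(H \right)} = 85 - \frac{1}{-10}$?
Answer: $- \frac{65029}{10} \approx -6502.9$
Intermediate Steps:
$c{\left(H \right)} = \frac{851}{10}$ ($c{\left(H \right)} = 85 - - \frac{1}{10} = 85 + \frac{1}{10} = \frac{851}{10}$)
$-6588 + c{\left(84 \right)} = -6588 + \frac{851}{10} = - \frac{65029}{10}$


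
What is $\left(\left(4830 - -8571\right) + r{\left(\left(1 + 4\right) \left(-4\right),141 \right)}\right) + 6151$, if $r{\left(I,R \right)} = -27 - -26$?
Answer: $19551$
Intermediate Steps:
$r{\left(I,R \right)} = -1$ ($r{\left(I,R \right)} = -27 + 26 = -1$)
$\left(\left(4830 - -8571\right) + r{\left(\left(1 + 4\right) \left(-4\right),141 \right)}\right) + 6151 = \left(\left(4830 - -8571\right) - 1\right) + 6151 = \left(\left(4830 + 8571\right) - 1\right) + 6151 = \left(13401 - 1\right) + 6151 = 13400 + 6151 = 19551$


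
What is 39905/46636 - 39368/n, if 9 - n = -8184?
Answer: -1509024383/382088748 ≈ -3.9494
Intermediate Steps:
n = 8193 (n = 9 - 1*(-8184) = 9 + 8184 = 8193)
39905/46636 - 39368/n = 39905/46636 - 39368/8193 = -1509024383/382088748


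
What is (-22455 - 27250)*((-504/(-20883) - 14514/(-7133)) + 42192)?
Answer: -104134644973363770/49652813 ≈ -2.0973e+9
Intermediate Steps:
(-22455 - 27250)*((-504/(-20883) - 14514/(-7133)) + 42192) = -49705*((-504*(-1/20883) - 14514*(-1/7133)) + 42192) = -49705*((168/6961 + 14514/7133) + 42192) = -49705*(102230298/49652813 + 42192) = -49705*2095053716394/49652813 = -104134644973363770/49652813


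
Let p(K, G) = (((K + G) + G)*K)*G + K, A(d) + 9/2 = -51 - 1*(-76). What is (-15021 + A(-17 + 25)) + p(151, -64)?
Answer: -474243/2 ≈ -2.3712e+5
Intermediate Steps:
A(d) = 41/2 (A(d) = -9/2 + (-51 - 1*(-76)) = -9/2 + (-51 + 76) = -9/2 + 25 = 41/2)
p(K, G) = K + G*K*(K + 2*G) (p(K, G) = (((G + K) + G)*K)*G + K = ((K + 2*G)*K)*G + K = (K*(K + 2*G))*G + K = G*K*(K + 2*G) + K = K + G*K*(K + 2*G))
(-15021 + A(-17 + 25)) + p(151, -64) = (-15021 + 41/2) + 151*(1 + 2*(-64)**2 - 64*151) = -30001/2 + 151*(1 + 2*4096 - 9664) = -30001/2 + 151*(1 + 8192 - 9664) = -30001/2 + 151*(-1471) = -30001/2 - 222121 = -474243/2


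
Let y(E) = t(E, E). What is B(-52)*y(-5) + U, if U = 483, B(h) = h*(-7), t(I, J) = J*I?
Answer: 9583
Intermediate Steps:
t(I, J) = I*J
y(E) = E² (y(E) = E*E = E²)
B(h) = -7*h
B(-52)*y(-5) + U = -7*(-52)*(-5)² + 483 = 364*25 + 483 = 9100 + 483 = 9583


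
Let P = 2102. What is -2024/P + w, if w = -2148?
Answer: -2258560/1051 ≈ -2149.0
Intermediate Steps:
-2024/P + w = -2024/2102 - 2148 = -2024*1/2102 - 2148 = -1012/1051 - 2148 = -2258560/1051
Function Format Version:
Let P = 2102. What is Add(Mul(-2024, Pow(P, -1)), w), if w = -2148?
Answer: Rational(-2258560, 1051) ≈ -2149.0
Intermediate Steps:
Add(Mul(-2024, Pow(P, -1)), w) = Add(Mul(-2024, Pow(2102, -1)), -2148) = Add(Mul(-2024, Rational(1, 2102)), -2148) = Add(Rational(-1012, 1051), -2148) = Rational(-2258560, 1051)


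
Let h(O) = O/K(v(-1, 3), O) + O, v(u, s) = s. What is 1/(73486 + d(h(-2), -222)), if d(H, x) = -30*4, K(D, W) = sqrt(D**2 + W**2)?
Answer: 1/73366 ≈ 1.3630e-5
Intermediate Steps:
h(O) = O + O/sqrt(9 + O**2) (h(O) = O/(sqrt(3**2 + O**2)) + O = O/(sqrt(9 + O**2)) + O = O/sqrt(9 + O**2) + O = O + O/sqrt(9 + O**2))
d(H, x) = -120
1/(73486 + d(h(-2), -222)) = 1/(73486 - 120) = 1/73366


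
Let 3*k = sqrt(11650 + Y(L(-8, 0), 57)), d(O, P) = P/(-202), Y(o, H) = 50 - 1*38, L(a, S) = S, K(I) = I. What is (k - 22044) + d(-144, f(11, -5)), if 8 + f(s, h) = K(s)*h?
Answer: -4452825/202 + 7*sqrt(238)/3 ≈ -22008.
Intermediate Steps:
Y(o, H) = 12 (Y(o, H) = 50 - 38 = 12)
f(s, h) = -8 + h*s (f(s, h) = -8 + s*h = -8 + h*s)
d(O, P) = -P/202 (d(O, P) = P*(-1/202) = -P/202)
k = 7*sqrt(238)/3 (k = sqrt(11650 + 12)/3 = sqrt(11662)/3 = (7*sqrt(238))/3 = 7*sqrt(238)/3 ≈ 35.997)
(k - 22044) + d(-144, f(11, -5)) = (7*sqrt(238)/3 - 22044) - (-8 - 5*11)/202 = (-22044 + 7*sqrt(238)/3) - (-8 - 55)/202 = (-22044 + 7*sqrt(238)/3) - 1/202*(-63) = (-22044 + 7*sqrt(238)/3) + 63/202 = -4452825/202 + 7*sqrt(238)/3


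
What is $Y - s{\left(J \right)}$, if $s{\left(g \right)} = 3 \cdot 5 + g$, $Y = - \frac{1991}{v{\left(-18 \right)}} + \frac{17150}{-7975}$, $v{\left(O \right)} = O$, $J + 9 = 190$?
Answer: $- \frac{502651}{5742} \approx -87.539$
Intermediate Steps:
$J = 181$ ($J = -9 + 190 = 181$)
$Y = \frac{622781}{5742}$ ($Y = - \frac{1991}{-18} + \frac{17150}{-7975} = \left(-1991\right) \left(- \frac{1}{18}\right) + 17150 \left(- \frac{1}{7975}\right) = \frac{1991}{18} - \frac{686}{319} = \frac{622781}{5742} \approx 108.46$)
$s{\left(g \right)} = 15 + g$
$Y - s{\left(J \right)} = \frac{622781}{5742} - \left(15 + 181\right) = \frac{622781}{5742} - 196 = - \frac{502651}{5742}$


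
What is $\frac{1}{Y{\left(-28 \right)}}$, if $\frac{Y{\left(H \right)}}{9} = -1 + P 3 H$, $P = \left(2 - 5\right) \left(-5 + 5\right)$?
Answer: $- \frac{1}{9} \approx -0.11111$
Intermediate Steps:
$P = 0$ ($P = \left(-3\right) 0 = 0$)
$Y{\left(H \right)} = -9$ ($Y{\left(H \right)} = 9 \left(-1 + 0 \cdot 3 H\right) = 9 \left(-1 + 0\right) = 9 \left(-1\right) = -9$)
$\frac{1}{Y{\left(-28 \right)}} = \frac{1}{-9} = - \frac{1}{9}$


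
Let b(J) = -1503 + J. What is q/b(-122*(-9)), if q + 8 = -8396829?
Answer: 8396837/405 ≈ 20733.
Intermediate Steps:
q = -8396837 (q = -8 - 8396829 = -8396837)
q/b(-122*(-9)) = -8396837/(-1503 - 122*(-9)) = -8396837/(-1503 + 1098) = -8396837/(-405) = -8396837*(-1/405) = 8396837/405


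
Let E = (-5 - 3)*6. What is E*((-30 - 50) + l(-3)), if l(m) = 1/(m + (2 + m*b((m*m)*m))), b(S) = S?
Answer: 19197/5 ≈ 3839.4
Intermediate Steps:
E = -48 (E = -8*6 = -48)
l(m) = 1/(2 + m + m⁴) (l(m) = 1/(m + (2 + m*((m*m)*m))) = 1/(m + (2 + m*(m²*m))) = 1/(m + (2 + m*m³)) = 1/(m + (2 + m⁴)) = 1/(2 + m + m⁴))
E*((-30 - 50) + l(-3)) = -48*((-30 - 50) + 1/(2 - 3 + (-3)⁴)) = -48*(-80 + 1/(2 - 3 + 81)) = -48*(-80 + 1/80) = -48*(-6399/80) = 19197/5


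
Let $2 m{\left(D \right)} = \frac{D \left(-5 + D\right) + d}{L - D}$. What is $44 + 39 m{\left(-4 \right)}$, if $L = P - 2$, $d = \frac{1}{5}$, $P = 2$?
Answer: $\frac{8819}{40} \approx 220.48$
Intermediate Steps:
$d = \frac{1}{5} \approx 0.2$
$L = 0$ ($L = 2 - 2 = 0$)
$m{\left(D \right)} = - \frac{\frac{1}{5} + D \left(-5 + D\right)}{2 D}$ ($m{\left(D \right)} = \frac{\left(D \left(-5 + D\right) + \frac{1}{5}\right) \frac{1}{0 - D}}{2} = \frac{\left(\frac{1}{5} + D \left(-5 + D\right)\right) \frac{1}{\left(-1\right) D}}{2} = \frac{\left(\frac{1}{5} + D \left(-5 + D\right)\right) \left(- \frac{1}{D}\right)}{2} = \frac{\left(-1\right) \frac{1}{D} \left(\frac{1}{5} + D \left(-5 + D\right)\right)}{2} = - \frac{\frac{1}{5} + D \left(-5 + D\right)}{2 D}$)
$44 + 39 m{\left(-4 \right)} = 44 + 39 \left(\frac{5}{2} - -2 - \frac{1}{10 \left(-4\right)}\right) = 44 + 39 \left(\frac{5}{2} + 2 - - \frac{1}{40}\right) = 44 + 39 \left(\frac{5}{2} + 2 + \frac{1}{40}\right) = 44 + 39 \cdot \frac{181}{40} = 44 + \frac{7059}{40} = \frac{8819}{40}$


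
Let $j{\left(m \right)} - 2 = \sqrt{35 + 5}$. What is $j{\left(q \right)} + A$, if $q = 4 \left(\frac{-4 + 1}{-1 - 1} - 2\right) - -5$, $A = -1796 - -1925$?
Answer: $131 + 2 \sqrt{10} \approx 137.32$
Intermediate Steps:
$A = 129$ ($A = -1796 + 1925 = 129$)
$q = 3$ ($q = 4 \left(- \frac{3}{-2} - 2\right) + 5 = 4 \left(\left(-3\right) \left(- \frac{1}{2}\right) - 2\right) + 5 = 4 \left(\frac{3}{2} - 2\right) + 5 = 4 \left(- \frac{1}{2}\right) + 5 = -2 + 5 = 3$)
$j{\left(m \right)} = 2 + 2 \sqrt{10}$ ($j{\left(m \right)} = 2 + \sqrt{35 + 5} = 2 + \sqrt{40} = 2 + 2 \sqrt{10}$)
$j{\left(q \right)} + A = \left(2 + 2 \sqrt{10}\right) + 129 = 131 + 2 \sqrt{10}$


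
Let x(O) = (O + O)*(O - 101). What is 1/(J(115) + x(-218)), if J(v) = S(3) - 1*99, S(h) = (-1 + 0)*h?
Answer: 1/138982 ≈ 7.1952e-6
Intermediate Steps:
S(h) = -h
x(O) = 2*O*(-101 + O) (x(O) = (2*O)*(-101 + O) = 2*O*(-101 + O))
J(v) = -102 (J(v) = -1*3 - 1*99 = -3 - 99 = -102)
1/(J(115) + x(-218)) = 1/(-102 + 2*(-218)*(-101 - 218)) = 1/(-102 + 2*(-218)*(-319)) = 1/(-102 + 139084) = 1/138982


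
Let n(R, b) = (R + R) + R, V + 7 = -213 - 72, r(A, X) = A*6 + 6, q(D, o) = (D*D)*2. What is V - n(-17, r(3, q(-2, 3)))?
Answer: -241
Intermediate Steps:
q(D, o) = 2*D² (q(D, o) = D²*2 = 2*D²)
r(A, X) = 6 + 6*A (r(A, X) = 6*A + 6 = 6 + 6*A)
V = -292 (V = -7 + (-213 - 72) = -7 - 285 = -292)
n(R, b) = 3*R (n(R, b) = 2*R + R = 3*R)
V - n(-17, r(3, q(-2, 3))) = -292 - 3*(-17) = -292 - 1*(-51) = -292 + 51 = -241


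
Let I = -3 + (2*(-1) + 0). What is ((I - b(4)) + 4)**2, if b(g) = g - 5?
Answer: 0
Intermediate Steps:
b(g) = -5 + g
I = -5 (I = -3 + (-2 + 0) = -3 - 2 = -5)
((I - b(4)) + 4)**2 = ((-5 - (-5 + 4)) + 4)**2 = ((-5 - 1*(-1)) + 4)**2 = ((-5 + 1) + 4)**2 = (-4 + 4)**2 = 0**2 = 0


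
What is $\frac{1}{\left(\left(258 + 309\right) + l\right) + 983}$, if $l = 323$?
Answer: $\frac{1}{1873} \approx 0.0005339$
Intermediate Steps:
$\frac{1}{\left(\left(258 + 309\right) + l\right) + 983} = \frac{1}{\left(\left(258 + 309\right) + 323\right) + 983} = \frac{1}{\left(567 + 323\right) + 983} = \frac{1}{890 + 983} = \frac{1}{1873}$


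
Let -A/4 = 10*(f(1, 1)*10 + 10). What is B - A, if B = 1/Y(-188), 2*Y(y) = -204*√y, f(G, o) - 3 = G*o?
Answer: 2000 + I*√47/9588 ≈ 2000.0 + 0.00071502*I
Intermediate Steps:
f(G, o) = 3 + G*o
Y(y) = -102*√y (Y(y) = (-204*√y)/2 = -102*√y)
B = I*√47/9588 (B = 1/(-204*I*√47) = I*√47/9588 ≈ 0.00071502*I)
A = -2000 (A = -40*((3 + 1*1)*10 + 10) = -40*((3 + 1)*10 + 10) = -40*(4*10 + 10) = -40*(40 + 10) = -40*50 = -4*500 = -2000)
B - A = I*√47/9588 - 1*(-2000) = I*√47/9588 + 2000 = 2000 + I*√47/9588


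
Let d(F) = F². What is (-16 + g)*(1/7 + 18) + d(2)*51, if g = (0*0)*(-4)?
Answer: -604/7 ≈ -86.286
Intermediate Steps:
g = 0 (g = 0*(-4) = 0)
(-16 + g)*(1/7 + 18) + d(2)*51 = (-16 + 0)*(1/7 + 18) + 2²*51 = -16*(⅐ + 18) + 4*51 = -16*127/7 + 204 = -2032/7 + 204 = -604/7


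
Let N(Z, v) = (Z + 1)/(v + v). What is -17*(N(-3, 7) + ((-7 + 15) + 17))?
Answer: -2958/7 ≈ -422.57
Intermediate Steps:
N(Z, v) = (1 + Z)/(2*v) (N(Z, v) = (1 + Z)/((2*v)) = (1 + Z)*(1/(2*v)) = (1 + Z)/(2*v))
-17*(N(-3, 7) + ((-7 + 15) + 17)) = -17*((½)*(1 - 3)/7 + ((-7 + 15) + 17)) = -17*((½)*(⅐)*(-2) + (8 + 17)) = -17*(-⅐ + 25) = -17*174/7 = -2958/7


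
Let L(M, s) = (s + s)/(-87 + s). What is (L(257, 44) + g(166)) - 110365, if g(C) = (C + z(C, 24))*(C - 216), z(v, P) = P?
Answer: -5154283/43 ≈ -1.1987e+5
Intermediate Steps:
L(M, s) = 2*s/(-87 + s) (L(M, s) = (2*s)/(-87 + s) = 2*s/(-87 + s))
g(C) = (-216 + C)*(24 + C) (g(C) = (C + 24)*(C - 216) = (24 + C)*(-216 + C) = (-216 + C)*(24 + C))
(L(257, 44) + g(166)) - 110365 = (2*44/(-87 + 44) + (-5184 + 166**2 - 192*166)) - 110365 = (2*44/(-43) + (-5184 + 27556 - 31872)) - 110365 = (2*44*(-1/43) - 9500) - 110365 = (-88/43 - 9500) - 110365 = -408588/43 - 110365 = -5154283/43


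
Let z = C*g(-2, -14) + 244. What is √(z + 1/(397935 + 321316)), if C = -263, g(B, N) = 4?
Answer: I*√417996176089557/719251 ≈ 28.425*I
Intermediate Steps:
z = -808 (z = -263*4 + 244 = -1052 + 244 = -808)
√(z + 1/(397935 + 321316)) = √(-808 + 1/(397935 + 321316)) = √(-808 + 1/719251) = √(-581154807/719251) = I*√417996176089557/719251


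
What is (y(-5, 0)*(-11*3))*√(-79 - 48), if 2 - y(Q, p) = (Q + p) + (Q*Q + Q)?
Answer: 429*I*√127 ≈ 4834.6*I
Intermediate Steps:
y(Q, p) = 2 - p - Q² - 2*Q (y(Q, p) = 2 - ((Q + p) + (Q*Q + Q)) = 2 - ((Q + p) + (Q² + Q)) = 2 - ((Q + p) + (Q + Q²)) = 2 - (p + Q² + 2*Q) = 2 + (-p - Q² - 2*Q) = 2 - p - Q² - 2*Q)
(y(-5, 0)*(-11*3))*√(-79 - 48) = ((2 - 1*0 - 1*(-5)² - 2*(-5))*(-11*3))*√(-79 - 48) = ((2 + 0 - 1*25 + 10)*(-33))*√(-127) = ((2 + 0 - 25 + 10)*(-33))*(I*√127) = (-13*(-33))*(I*√127) = 429*(I*√127) = 429*I*√127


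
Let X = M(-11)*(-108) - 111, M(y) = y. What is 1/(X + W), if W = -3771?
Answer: -1/2694 ≈ -0.00037120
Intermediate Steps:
X = 1077 (X = -11*(-108) - 111 = 1188 - 111 = 1077)
1/(X + W) = 1/(1077 - 3771) = 1/(-2694) = -1/2694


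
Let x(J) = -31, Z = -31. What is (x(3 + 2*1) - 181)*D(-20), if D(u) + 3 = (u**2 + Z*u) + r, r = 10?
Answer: -217724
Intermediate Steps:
D(u) = 7 + u**2 - 31*u (D(u) = -3 + ((u**2 - 31*u) + 10) = -3 + (10 + u**2 - 31*u) = 7 + u**2 - 31*u)
(x(3 + 2*1) - 181)*D(-20) = (-31 - 181)*(7 + (-20)**2 - 31*(-20)) = -212*(7 + 400 + 620) = -212*1027 = -217724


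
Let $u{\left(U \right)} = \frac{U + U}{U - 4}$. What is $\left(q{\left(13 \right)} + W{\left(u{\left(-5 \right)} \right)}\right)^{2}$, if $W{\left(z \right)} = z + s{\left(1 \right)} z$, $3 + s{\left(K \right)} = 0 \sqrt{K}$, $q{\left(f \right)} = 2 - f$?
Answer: $\frac{14161}{81} \approx 174.83$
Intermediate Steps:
$u{\left(U \right)} = \frac{2 U}{-4 + U}$
$s{\left(K \right)} = -3$ ($s{\left(K \right)} = -3 + 0 \sqrt{K} = -3 + 0 = -3$)
$W{\left(z \right)} = - 2 z$ ($W{\left(z \right)} = z - 3 z = - 2 z$)
$\left(q{\left(13 \right)} + W{\left(u{\left(-5 \right)} \right)}\right)^{2} = \left(\left(2 - 13\right) - 2 \cdot 2 \left(-5\right) \frac{1}{-4 - 5}\right)^{2} = \left(\left(2 - 13\right) - 2 \cdot 2 \left(-5\right) \frac{1}{-9}\right)^{2} = \left(-11 - 2 \cdot 2 \left(-5\right) \left(- \frac{1}{9}\right)\right)^{2} = \left(-11 - \frac{20}{9}\right)^{2} = \left(- \frac{119}{9}\right)^{2} = \frac{14161}{81}$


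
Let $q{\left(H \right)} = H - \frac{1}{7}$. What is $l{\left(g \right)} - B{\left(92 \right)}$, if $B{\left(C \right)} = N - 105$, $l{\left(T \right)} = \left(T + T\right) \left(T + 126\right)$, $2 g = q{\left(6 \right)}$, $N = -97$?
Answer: $\frac{93801}{98} \approx 957.15$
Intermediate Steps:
$q{\left(H \right)} = - \frac{1}{7} + H$ ($q{\left(H \right)} = H - \frac{1}{7} = - \frac{1}{7} + H$)
$g = \frac{41}{14}$ ($g = \frac{- \frac{1}{7} + 6}{2} = \frac{1}{2} \cdot \frac{41}{7} = \frac{41}{14} \approx 2.9286$)
$l{\left(T \right)} = 2 T \left(126 + T\right)$
$B{\left(C \right)} = -202$ ($B{\left(C \right)} = -97 - 105 = -202$)
$l{\left(g \right)} - B{\left(92 \right)} = 2 \cdot \frac{41}{14} \left(126 + \frac{41}{14}\right) - -202 = 2 \cdot \frac{41}{14} \cdot \frac{1805}{14} + 202 = \frac{74005}{98} + 202 = \frac{93801}{98}$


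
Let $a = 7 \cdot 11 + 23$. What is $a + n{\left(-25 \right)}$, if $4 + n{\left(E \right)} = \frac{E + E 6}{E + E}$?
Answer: $\frac{199}{2} \approx 99.5$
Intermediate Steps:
$n{\left(E \right)} = - \frac{1}{2}$ ($n{\left(E \right)} = -4 + \frac{E + E 6}{E + E} = -4 + \frac{E + 6 E}{2 E} = -4 + 7 E \frac{1}{2 E} = -4 + \frac{7}{2} = - \frac{1}{2}$)
$a = 100$ ($a = 77 + 23 = 100$)
$a + n{\left(-25 \right)} = 100 - \frac{1}{2} = \frac{199}{2}$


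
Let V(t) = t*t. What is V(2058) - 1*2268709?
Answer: 1966655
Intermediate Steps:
V(t) = t²
V(2058) - 1*2268709 = 2058² - 1*2268709 = 4235364 - 2268709 = 1966655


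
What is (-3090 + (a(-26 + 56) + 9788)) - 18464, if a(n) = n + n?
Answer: -11706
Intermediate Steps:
a(n) = 2*n
(-3090 + (a(-26 + 56) + 9788)) - 18464 = (-3090 + (2*(-26 + 56) + 9788)) - 18464 = (-3090 + (2*30 + 9788)) - 18464 = (-3090 + (60 + 9788)) - 18464 = (-3090 + 9848) - 18464 = 6758 - 18464 = -11706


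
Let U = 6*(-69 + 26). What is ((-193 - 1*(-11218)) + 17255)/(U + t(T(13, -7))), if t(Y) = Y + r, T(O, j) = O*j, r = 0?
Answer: -28280/349 ≈ -81.031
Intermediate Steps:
U = -258 (U = 6*(-43) = -258)
t(Y) = Y (t(Y) = Y + 0 = Y)
((-193 - 1*(-11218)) + 17255)/(U + t(T(13, -7))) = ((-193 - 1*(-11218)) + 17255)/(-258 + 13*(-7)) = ((-193 + 11218) + 17255)/(-258 - 91) = (11025 + 17255)/(-349) = 28280*(-1/349) = -28280/349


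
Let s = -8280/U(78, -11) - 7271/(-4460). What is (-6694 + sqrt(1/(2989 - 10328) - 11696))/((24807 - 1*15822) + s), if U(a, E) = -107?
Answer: -3194510680/4325528497 + 477220*I*sqrt(629957339355)/31745053639483 ≈ -0.73853 + 0.011932*I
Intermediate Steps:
s = 37706797/477220 (s = -8280/(-107) - 7271/(-4460) = -8280*(-1/107) - 7271*(-1/4460) = 8280/107 + 7271/4460 = 37706797/477220 ≈ 79.013)
(-6694 + sqrt(1/(2989 - 10328) - 11696))/((24807 - 1*15822) + s) = (-6694 + sqrt(1/(2989 - 10328) - 11696))/((24807 - 1*15822) + 37706797/477220) = (-6694 + sqrt(1/(-7339) - 11696))/((24807 - 15822) + 37706797/477220) = (-6694 + sqrt(-1/7339 - 11696))/(8985 + 37706797/477220) = (-6694 + sqrt(-85836945/7339))/(4325528497/477220) = (-6694 + I*sqrt(629957339355)/7339)*(477220/4325528497) = -3194510680/4325528497 + 477220*I*sqrt(629957339355)/31745053639483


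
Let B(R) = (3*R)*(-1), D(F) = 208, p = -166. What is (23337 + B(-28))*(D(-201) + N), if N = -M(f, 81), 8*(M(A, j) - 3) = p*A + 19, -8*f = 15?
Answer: 122702619/32 ≈ 3.8345e+6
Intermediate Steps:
f = -15/8 (f = -⅛*15 = -15/8 ≈ -1.8750)
M(A, j) = 43/8 - 83*A/4 (M(A, j) = 3 + (-166*A + 19)/8 = 3 + (19 - 166*A)/8 = 3 + (19/8 - 83*A/4) = 43/8 - 83*A/4)
B(R) = -3*R
N = -1417/32 (N = -(43/8 - 83/4*(-15/8)) = -(43/8 + 1245/32) = -1*1417/32 = -1417/32 ≈ -44.281)
(23337 + B(-28))*(D(-201) + N) = (23337 - 3*(-28))*(208 - 1417/32) = (23337 + 84)*(5239/32) = 23421*(5239/32) = 122702619/32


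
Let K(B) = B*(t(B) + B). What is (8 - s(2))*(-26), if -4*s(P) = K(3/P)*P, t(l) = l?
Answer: -533/2 ≈ -266.50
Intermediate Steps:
K(B) = 2*B² (K(B) = B*(B + B) = B*(2*B) = 2*B²)
s(P) = -9/(2*P) (s(P) = -2*(3/P)²*P/4 = -2*(9/P²)*P/4 = -18/P²*P/4 = -9/(2*P))
(8 - s(2))*(-26) = (8 - (-9)/(2*2))*(-26) = (8 - 1*(-9/4))*(-26) = (8 + 9/4)*(-26) = (41/4)*(-26) = -533/2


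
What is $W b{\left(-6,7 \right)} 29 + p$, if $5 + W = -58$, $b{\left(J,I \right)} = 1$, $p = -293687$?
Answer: $-295514$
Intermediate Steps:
$W = -63$ ($W = -5 - 58 = -63$)
$W b{\left(-6,7 \right)} 29 + p = \left(-63\right) 1 \cdot 29 - 293687 = \left(-63\right) 29 - 293687 = -1827 - 293687 = -295514$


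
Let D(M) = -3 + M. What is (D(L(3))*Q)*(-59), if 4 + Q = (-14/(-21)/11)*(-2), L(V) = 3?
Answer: 0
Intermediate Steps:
Q = -136/33 (Q = -4 + (-14/(-21)/11)*(-2) = -4 + (-14*(-1/21)*(1/11))*(-2) = -4 + ((2/3)*(1/11))*(-2) = -4 + (2/33)*(-2) = -4 - 4/33 = -136/33 ≈ -4.1212)
(D(L(3))*Q)*(-59) = ((-3 + 3)*(-136/33))*(-59) = (0*(-136/33))*(-59) = 0*(-59) = 0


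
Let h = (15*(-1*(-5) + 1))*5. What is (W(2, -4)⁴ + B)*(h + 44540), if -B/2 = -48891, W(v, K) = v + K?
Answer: 4399932020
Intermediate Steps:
W(v, K) = K + v
B = 97782 (B = -2*(-48891) = 97782)
h = 450 (h = (15*(5 + 1))*5 = (15*6)*5 = 90*5 = 450)
(W(2, -4)⁴ + B)*(h + 44540) = ((-4 + 2)⁴ + 97782)*(450 + 44540) = ((-2)⁴ + 97782)*44990 = (16 + 97782)*44990 = 97798*44990 = 4399932020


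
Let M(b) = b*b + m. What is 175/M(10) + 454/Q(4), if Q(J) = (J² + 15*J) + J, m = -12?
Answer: 843/110 ≈ 7.6636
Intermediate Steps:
Q(J) = J² + 16*J
M(b) = -12 + b² (M(b) = b*b - 12 = b² - 12 = -12 + b²)
175/M(10) + 454/Q(4) = 175/(-12 + 10²) + 454/((4*(16 + 4))) = 175/(-12 + 100) + 454/((4*20)) = 175/88 + 454/80 = 175*(1/88) + 454*(1/80) = 175/88 + 227/40 = 843/110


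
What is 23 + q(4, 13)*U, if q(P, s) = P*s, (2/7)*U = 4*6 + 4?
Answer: 5119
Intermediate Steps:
U = 98 (U = 7*(4*6 + 4)/2 = 7*(24 + 4)/2 = (7/2)*28 = 98)
23 + q(4, 13)*U = 23 + (4*13)*98 = 23 + 52*98 = 23 + 5096 = 5119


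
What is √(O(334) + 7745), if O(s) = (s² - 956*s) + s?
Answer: I*√199669 ≈ 446.84*I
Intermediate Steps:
O(s) = s² - 955*s
√(O(334) + 7745) = √(334*(-955 + 334) + 7745) = √(334*(-621) + 7745) = √(-207414 + 7745) = √(-199669) = I*√199669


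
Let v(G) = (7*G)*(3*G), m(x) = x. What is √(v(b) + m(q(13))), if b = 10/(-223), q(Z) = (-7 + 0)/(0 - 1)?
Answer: 7*√7147/223 ≈ 2.6537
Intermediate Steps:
q(Z) = 7 (q(Z) = -7/(-1) = -7*(-1) = 7)
b = -10/223 (b = 10*(-1/223) = -10/223 ≈ -0.044843)
v(G) = 21*G²
√(v(b) + m(q(13))) = √(21*(-10/223)² + 7) = √(21*(100/49729) + 7) = √(2100/49729 + 7) = √(350203/49729) = 7*√7147/223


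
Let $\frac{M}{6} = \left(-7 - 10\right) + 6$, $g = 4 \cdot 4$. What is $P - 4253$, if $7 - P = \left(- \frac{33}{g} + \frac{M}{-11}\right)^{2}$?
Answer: $- \frac{1090945}{256} \approx -4261.5$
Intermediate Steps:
$g = 16$
$M = -66$ ($M = 6 \left(\left(-7 - 10\right) + 6\right) = 6 \left(-17 + 6\right) = 6 \left(-11\right) = -66$)
$P = - \frac{2177}{256}$ ($P = 7 - \left(- \frac{33}{16} - \frac{66}{-11}\right)^{2} = 7 - \left(\left(-33\right) \frac{1}{16} - -6\right)^{2} = 7 - \left(- \frac{33}{16} + 6\right)^{2} = 7 - \left(\frac{63}{16}\right)^{2} = 7 - \frac{3969}{256} = - \frac{2177}{256} \approx -8.5039$)
$P - 4253 = - \frac{2177}{256} - 4253 = - \frac{1090945}{256}$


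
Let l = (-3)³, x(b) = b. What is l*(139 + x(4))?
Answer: -3861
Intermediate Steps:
l = -27
l*(139 + x(4)) = -27*(139 + 4) = -27*143 = -3861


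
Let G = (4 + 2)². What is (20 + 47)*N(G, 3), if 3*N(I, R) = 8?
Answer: 536/3 ≈ 178.67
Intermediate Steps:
G = 36 (G = 6² = 36)
N(I, R) = 8/3 (N(I, R) = (⅓)*8 = 8/3)
(20 + 47)*N(G, 3) = (20 + 47)*(8/3) = 67*(8/3) = 536/3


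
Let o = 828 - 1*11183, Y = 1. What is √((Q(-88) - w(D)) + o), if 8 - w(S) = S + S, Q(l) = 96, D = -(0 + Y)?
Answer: 3*I*√1141 ≈ 101.34*I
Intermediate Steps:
o = -10355 (o = 828 - 11183 = -10355)
D = -1 (D = -(0 + 1) = -1*1 = -1)
w(S) = 8 - 2*S (w(S) = 8 - (S + S) = 8 - 2*S)
√((Q(-88) - w(D)) + o) = √((96 - (8 - 2*(-1))) - 10355) = √((96 - (8 + 2)) - 10355) = √((96 - 1*10) - 10355) = √((96 - 10) - 10355) = √(86 - 10355) = √(-10269) = 3*I*√1141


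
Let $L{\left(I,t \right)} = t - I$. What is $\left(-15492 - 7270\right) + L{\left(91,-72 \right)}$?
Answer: $-22925$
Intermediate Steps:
$\left(-15492 - 7270\right) + L{\left(91,-72 \right)} = \left(-15492 - 7270\right) - 163 = -22762 - 163 = -22925$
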